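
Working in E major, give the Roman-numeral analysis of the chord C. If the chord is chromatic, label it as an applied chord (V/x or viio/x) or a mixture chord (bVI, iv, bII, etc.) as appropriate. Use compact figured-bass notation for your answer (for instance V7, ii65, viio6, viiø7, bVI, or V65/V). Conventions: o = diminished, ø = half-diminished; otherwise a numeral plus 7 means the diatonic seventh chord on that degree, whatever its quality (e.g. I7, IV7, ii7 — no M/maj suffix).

bVI

Stacked in thirds the chord is C-E-G: a major triad on C.
C is the lowered sixth degree of E major (diatonic 6 would be C#). This is a major triad on the lowered sixth degree, borrowed from the parallel minor.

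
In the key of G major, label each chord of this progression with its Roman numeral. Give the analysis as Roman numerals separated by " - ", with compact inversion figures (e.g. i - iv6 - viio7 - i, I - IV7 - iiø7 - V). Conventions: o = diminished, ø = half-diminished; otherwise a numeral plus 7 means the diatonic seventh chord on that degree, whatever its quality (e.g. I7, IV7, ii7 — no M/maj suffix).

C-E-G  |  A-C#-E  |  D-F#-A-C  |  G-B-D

C-E-G: root C is the subdominant; major triad there is IV.
A-C#-E: a major triad on A, the applied dominant of V → V/V.
D-F#-A-C: root D is the dominant; dominant seventh chord there is V7.
G-B-D has root G, degree 1 in G major, so I.

IV - V/V - V7 - I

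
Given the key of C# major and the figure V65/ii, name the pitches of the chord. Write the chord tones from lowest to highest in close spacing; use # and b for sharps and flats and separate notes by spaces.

C## E# G# A#

The slash means an applied dominant: we want the dominant of ii. In C# major, ii is D# minor, and its dominant is built on A#.
Building a dominant seventh chord on A# gives A#-C##-E#-G#.
The figured bass 65 indicates first inversion, placing the third (C##) in the bass: C##-E#-G#-A#.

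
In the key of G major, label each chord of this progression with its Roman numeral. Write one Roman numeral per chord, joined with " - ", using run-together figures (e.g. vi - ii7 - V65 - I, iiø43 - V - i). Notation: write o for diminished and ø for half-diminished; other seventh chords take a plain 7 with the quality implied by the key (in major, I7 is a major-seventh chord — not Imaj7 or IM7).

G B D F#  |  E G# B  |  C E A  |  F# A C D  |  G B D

I7 - V/ii - ii6 - V65 - I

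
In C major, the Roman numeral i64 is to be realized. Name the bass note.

G

i in C major has root C; the chord is C-Eb-G.
The figure 64 means second inversion — the fifth is in the bass.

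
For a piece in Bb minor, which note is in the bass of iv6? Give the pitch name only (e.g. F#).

Gb

iv in Bb minor has root Eb; the chord is Eb-Gb-Bb.
The figure 6 means first inversion — the third is in the bass.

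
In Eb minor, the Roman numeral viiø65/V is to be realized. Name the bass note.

C

The applied chord viiø65/V is rooted on A: A-C-Eb-G.
The figure 65 means first inversion — the third is in the bass.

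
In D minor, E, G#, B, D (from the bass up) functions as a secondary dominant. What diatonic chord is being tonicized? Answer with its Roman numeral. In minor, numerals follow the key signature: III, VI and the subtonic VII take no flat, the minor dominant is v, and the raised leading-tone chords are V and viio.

V

The chord is a dominant seventh chord on E.
A dominant resolves down a perfect fifth: E → A. In D minor, A is scale degree 5, i.e. V.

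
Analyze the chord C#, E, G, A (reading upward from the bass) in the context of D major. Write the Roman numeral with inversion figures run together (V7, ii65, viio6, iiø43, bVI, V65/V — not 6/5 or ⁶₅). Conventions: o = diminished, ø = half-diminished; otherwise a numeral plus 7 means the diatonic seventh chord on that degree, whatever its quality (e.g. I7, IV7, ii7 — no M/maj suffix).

V65

The pitches A-C#-E-G form a dominant seventh chord rooted on A.
In D major, A is the dominant; the diatonic dominant seventh chord there is V7.
With C# in the bass the chord is in first inversion, so the figured bass is 65.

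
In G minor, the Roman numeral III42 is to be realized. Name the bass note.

III in G minor has root Bb; the chord is Bb-D-F-A.
The figure 42 means third inversion — the seventh is in the bass.

A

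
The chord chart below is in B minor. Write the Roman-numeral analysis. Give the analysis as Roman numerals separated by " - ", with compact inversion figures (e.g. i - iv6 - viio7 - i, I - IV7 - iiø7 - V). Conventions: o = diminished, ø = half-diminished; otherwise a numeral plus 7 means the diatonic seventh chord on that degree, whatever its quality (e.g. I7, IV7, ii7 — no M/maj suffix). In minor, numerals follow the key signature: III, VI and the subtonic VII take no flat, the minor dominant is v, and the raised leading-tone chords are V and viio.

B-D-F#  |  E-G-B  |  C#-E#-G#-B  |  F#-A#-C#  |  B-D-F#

B-D-F#: minor triad on B = scale degree 1 → i.
E-G-B: root E is the subdominant; minor triad there is iv.
C#-E#-G#-B: chromatic; C# is V of V, so V7/V.
F#-A#-C#: major triad on F# = scale degree 5 → V.
B-D-F# has root B, degree 1 in B minor, so i.

i - iv - V7/V - V - i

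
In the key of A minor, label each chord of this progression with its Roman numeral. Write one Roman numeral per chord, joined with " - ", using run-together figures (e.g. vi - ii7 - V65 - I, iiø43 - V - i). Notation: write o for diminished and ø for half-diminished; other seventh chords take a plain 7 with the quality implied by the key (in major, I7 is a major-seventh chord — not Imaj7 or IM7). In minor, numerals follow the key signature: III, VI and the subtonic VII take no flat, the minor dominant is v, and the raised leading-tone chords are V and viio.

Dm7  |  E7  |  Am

iv7 - V7 - i

Dm7: root D is the subdominant; minor seventh chord there is iv7.
E7 has root E, degree 5 in A minor, so V7.
Am: root A is the tonic; minor triad there is i.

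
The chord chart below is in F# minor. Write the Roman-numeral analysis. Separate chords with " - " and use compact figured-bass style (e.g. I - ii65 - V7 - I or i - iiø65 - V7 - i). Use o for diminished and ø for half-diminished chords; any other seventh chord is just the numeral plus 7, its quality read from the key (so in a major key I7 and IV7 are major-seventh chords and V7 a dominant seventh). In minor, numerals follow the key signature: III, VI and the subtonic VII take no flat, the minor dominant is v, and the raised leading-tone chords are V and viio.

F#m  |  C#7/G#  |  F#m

F#m: minor triad on F# = scale degree 1 → i.
C#7/G#: root C# is the dominant; dominant seventh chord there is V43.
F#m has root F#, degree 1 in F# minor, so i.

i - V43 - i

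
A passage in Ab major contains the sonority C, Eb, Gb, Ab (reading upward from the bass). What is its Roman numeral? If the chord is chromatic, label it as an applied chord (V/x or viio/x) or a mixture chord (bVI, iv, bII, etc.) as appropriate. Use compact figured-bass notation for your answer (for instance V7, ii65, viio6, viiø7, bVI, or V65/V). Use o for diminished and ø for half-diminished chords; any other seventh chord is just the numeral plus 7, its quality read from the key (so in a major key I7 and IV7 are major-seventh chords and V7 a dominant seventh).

V65/IV

The pitches Ab-C-Eb-Gb form a dominant seventh chord rooted on Ab.
Ab is not a diatonic chord root with this quality in Ab major, but it lies a perfect fifth above Db (IV), so the chord functions as an applied dominant of IV.
With C in the bass the chord is in first inversion, so the figured bass is 65.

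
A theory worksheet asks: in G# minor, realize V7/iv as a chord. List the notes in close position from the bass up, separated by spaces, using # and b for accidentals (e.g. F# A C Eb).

The slash means an applied dominant: we want the dominant of iv. In G# minor, iv is C# minor, and its dominant is built on G#.
Building a dominant seventh chord on G# gives G#-B#-D#-F#.

G# B# D# F#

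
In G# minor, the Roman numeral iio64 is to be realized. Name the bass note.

E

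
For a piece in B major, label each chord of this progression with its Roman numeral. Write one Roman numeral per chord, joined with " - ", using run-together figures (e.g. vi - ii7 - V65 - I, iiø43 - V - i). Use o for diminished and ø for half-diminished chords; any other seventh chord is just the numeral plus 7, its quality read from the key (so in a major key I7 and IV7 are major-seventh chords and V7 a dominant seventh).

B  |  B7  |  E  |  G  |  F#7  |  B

B has root B, degree 1 in B major, so I.
B7: chromatic; B is V of IV, so V7/IV.
E: root E is the subdominant; major triad there is IV.
G is non-diatonic — bVI, a mixture chord from B minor.
F#7: root F# is the dominant; dominant seventh chord there is V7.
B: major triad on B = scale degree 1 → I.

I - V7/IV - IV - bVI - V7 - I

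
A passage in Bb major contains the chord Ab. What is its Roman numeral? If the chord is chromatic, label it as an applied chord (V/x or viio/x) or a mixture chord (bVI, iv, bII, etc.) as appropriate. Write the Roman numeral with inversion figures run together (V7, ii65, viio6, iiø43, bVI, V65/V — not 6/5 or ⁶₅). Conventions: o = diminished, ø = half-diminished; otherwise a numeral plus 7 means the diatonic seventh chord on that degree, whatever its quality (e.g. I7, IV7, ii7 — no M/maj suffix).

Stacked in thirds the chord is Ab-C-Eb: a major triad on Ab.
Ab is the lowered seventh degree of Bb major (diatonic 7 would be A). This is a major triad on the lowered seventh degree (the subtonic), borrowed from the parallel minor.

bVII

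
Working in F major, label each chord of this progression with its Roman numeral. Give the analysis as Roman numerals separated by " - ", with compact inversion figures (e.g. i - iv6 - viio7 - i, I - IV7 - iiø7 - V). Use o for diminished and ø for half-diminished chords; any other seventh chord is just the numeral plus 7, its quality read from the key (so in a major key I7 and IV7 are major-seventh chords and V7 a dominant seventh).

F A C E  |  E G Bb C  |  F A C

F-A-C-E has root F, degree 1 in F major, so I7.
E-G-Bb-C: dominant seventh chord on C = scale degree 5 → V65.
F-A-C: root F is the tonic; major triad there is I.

I7 - V65 - I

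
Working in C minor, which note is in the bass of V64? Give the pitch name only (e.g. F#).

V in C minor has root G; the chord is G-B-D.
The figure 64 means second inversion — the fifth is in the bass.

D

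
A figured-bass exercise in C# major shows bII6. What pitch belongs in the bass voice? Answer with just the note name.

bII in C# major has root D; the chord is D-F#-A.
The figure 6 means first inversion — the third is in the bass.

F#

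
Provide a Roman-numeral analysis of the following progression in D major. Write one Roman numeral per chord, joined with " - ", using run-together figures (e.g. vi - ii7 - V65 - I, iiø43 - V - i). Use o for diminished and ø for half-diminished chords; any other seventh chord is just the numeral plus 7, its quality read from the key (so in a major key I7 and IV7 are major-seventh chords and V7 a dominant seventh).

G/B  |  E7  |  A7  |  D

G/B: root G is the subdominant; major triad there is IV6.
E7: chromatic; E is V of V, so V7/V.
A7: dominant seventh chord on A = scale degree 5 → V7.
D has root D, degree 1 in D major, so I.

IV6 - V7/V - V7 - I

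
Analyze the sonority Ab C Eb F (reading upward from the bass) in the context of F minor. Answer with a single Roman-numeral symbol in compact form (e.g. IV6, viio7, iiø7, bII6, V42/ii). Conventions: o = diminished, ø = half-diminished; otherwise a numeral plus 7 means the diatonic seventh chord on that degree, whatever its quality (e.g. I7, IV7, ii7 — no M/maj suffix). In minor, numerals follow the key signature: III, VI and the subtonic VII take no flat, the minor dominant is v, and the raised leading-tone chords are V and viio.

The pitches F-Ab-C-Eb form a minor seventh chord rooted on F.
In F minor, F is the tonic; the diatonic minor seventh chord there is i7.
With Ab in the bass the chord is in first inversion, so the figured bass is 65.

i65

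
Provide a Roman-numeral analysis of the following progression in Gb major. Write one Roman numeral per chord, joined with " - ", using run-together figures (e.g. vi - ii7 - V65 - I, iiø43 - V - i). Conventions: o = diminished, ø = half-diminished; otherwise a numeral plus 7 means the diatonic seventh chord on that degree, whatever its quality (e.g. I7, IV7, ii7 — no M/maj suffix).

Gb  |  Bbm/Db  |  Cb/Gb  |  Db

Gb has root Gb, degree 1 in Gb major, so I.
Bbm/Db: minor triad on Bb = scale degree 3 → iii6.
Cb/Gb has root Cb, degree 4 in Gb major, so IV64.
Db has root Db, degree 5 in Gb major, so V.

I - iii6 - IV64 - V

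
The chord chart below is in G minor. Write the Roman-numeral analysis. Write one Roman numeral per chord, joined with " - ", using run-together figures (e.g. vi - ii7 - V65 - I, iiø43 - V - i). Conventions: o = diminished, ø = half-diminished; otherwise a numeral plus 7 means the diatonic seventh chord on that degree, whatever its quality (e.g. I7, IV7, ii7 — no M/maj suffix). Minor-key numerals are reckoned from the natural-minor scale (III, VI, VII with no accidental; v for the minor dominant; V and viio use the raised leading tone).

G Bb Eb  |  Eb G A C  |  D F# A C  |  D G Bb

VI6 - iiø43 - V7 - i64

G-Bb-Eb has root Eb, degree 6 in G minor, so VI6.
Eb-G-A-C: half-diminished seventh chord on A = scale degree 2 → iiø43.
D-F#-A-C: root D is the dominant; dominant seventh chord there is V7.
D-G-Bb: root G is the tonic; minor triad there is i64.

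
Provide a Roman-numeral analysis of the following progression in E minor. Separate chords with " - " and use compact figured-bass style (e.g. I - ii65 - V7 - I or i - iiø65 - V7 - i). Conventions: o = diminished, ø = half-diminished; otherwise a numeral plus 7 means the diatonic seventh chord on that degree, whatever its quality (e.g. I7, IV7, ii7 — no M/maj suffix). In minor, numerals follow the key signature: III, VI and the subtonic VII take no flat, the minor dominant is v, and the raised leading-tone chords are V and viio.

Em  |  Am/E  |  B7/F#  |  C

i - iv64 - V43 - VI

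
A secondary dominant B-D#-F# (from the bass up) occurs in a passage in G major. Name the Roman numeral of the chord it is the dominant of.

vi

The chord is a major triad on B.
A dominant resolves down a perfect fifth: B → E. In G major, E is scale degree 6, i.e. vi.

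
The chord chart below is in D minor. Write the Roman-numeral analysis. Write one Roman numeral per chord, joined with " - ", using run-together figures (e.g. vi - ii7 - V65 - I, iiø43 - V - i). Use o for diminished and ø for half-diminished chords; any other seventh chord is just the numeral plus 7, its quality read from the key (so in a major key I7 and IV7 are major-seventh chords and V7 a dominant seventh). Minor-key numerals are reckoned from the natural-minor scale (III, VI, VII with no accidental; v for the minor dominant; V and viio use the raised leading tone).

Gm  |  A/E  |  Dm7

iv - V64 - i7

Gm: minor triad on G = scale degree 4 → iv.
A/E: major triad on A = scale degree 5 → V64.
Dm7 has root D, degree 1 in D minor, so i7.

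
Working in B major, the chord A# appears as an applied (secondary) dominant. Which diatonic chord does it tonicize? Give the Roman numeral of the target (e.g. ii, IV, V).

iii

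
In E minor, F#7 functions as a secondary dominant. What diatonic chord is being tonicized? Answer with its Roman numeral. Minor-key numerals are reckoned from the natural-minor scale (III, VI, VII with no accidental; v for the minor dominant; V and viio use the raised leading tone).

V

The chord is a dominant seventh chord on F#.
A dominant resolves down a perfect fifth: F# → B. In E minor, B is scale degree 5, i.e. V.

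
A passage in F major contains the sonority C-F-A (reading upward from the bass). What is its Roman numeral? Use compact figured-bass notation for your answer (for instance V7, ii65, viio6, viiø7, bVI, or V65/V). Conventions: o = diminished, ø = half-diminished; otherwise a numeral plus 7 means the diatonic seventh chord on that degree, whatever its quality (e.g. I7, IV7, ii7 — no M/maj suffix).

I64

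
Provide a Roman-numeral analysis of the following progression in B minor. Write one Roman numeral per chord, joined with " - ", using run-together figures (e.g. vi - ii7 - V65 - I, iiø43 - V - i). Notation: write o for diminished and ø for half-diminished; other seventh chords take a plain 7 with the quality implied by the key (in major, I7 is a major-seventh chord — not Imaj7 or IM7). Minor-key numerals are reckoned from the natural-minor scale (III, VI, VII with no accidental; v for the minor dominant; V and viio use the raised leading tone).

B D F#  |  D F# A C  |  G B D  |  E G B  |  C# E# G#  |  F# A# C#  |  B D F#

B-D-F# has root B, degree 1 in B minor, so i.
D-F#-A-C is the secondary dominant of VI (dominant seventh chord on D): V7/VI.
G-B-D: major triad on G = scale degree 6 → VI.
E-G-B: root E is the subdominant; minor triad there is iv.
C#-E#-G# is the secondary dominant of V (major triad on C#): V/V.
F#-A#-C#: root F# is the dominant; major triad there is V.
B-D-F# has root B, degree 1 in B minor, so i.

i - V7/VI - VI - iv - V/V - V - i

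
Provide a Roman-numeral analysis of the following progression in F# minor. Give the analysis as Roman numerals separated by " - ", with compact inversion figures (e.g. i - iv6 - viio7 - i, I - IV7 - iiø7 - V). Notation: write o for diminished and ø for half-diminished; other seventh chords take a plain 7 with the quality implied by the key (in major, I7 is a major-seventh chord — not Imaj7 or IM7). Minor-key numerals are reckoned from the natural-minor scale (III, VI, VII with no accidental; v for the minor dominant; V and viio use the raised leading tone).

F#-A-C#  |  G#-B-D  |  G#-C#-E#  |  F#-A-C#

i - iio - V64 - i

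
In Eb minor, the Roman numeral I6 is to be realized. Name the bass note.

G

I in Eb minor has root Eb; the chord is Eb-G-Bb.
The figure 6 means first inversion — the third is in the bass.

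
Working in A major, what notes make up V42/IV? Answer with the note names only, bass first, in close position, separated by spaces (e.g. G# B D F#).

G A C# E

V42/IV is a secondary dominant — the dominant seventh of IV. IV in A major is D, so the applied chord's root is A, a perfect fifth above.
Building a dominant seventh chord on A gives A-C#-E-G.
The figured bass 42 indicates third inversion, placing the seventh (G) in the bass: G-A-C#-E.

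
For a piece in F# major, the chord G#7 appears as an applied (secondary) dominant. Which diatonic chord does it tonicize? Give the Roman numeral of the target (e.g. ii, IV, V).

The chord is a dominant seventh chord on G#.
A dominant resolves down a perfect fifth: G# → C#. In F# major, C# is scale degree 5, i.e. V.

V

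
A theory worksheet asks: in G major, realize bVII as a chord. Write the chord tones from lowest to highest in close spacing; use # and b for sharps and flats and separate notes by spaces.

bVII is a major triad on the lowered seventh degree (the subtonic), borrowed from the parallel minor. In G major that root is F.
So the chord is F-A-C.

F A C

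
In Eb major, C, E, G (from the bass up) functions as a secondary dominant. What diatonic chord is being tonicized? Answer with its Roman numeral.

The chord is a major triad on C.
A dominant resolves down a perfect fifth: C → F. In Eb major, F is scale degree 2, i.e. ii.

ii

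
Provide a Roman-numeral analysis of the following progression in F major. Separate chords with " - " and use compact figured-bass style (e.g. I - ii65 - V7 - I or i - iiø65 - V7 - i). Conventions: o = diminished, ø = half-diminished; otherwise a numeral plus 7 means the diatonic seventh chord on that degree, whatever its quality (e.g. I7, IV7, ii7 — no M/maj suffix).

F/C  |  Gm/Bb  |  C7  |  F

F/C: root F is the tonic; major triad there is I64.
Gm/Bb: minor triad on G = scale degree 2 → ii6.
C7: dominant seventh chord on C = scale degree 5 → V7.
F: root F is the tonic; major triad there is I.

I64 - ii6 - V7 - I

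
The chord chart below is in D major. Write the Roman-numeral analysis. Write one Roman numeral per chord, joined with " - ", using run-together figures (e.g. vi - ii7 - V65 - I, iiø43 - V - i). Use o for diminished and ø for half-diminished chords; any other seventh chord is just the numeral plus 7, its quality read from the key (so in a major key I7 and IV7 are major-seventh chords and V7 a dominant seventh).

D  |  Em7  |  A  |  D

I - ii7 - V - I

D: major triad on D = scale degree 1 → I.
Em7 has root E, degree 2 in D major, so ii7.
A: major triad on A = scale degree 5 → V.
D: major triad on D = scale degree 1 → I.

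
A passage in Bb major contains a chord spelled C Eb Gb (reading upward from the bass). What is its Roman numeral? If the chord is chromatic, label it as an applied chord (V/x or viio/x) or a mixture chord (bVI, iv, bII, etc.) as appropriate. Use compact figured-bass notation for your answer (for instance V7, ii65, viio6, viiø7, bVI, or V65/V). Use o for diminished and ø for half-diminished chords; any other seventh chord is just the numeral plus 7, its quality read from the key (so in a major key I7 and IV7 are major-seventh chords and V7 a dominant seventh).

iio

The pitches C-Eb-Gb form a diminished triad rooted on C.
C is the second degree of Bb major. This is the diminished supertonic triad, borrowed from the parallel minor.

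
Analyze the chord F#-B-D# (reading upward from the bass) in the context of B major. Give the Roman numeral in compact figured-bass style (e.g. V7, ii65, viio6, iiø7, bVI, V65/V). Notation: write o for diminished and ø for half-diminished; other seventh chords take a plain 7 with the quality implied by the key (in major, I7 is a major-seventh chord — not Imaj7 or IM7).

Stacked in thirds the chord is B-D#-F#: a major triad on B.
B is scale degree 1 in B major, and a major triad on that degree is written I.
With F# in the bass the chord is in second inversion, so the figured bass is 64.

I64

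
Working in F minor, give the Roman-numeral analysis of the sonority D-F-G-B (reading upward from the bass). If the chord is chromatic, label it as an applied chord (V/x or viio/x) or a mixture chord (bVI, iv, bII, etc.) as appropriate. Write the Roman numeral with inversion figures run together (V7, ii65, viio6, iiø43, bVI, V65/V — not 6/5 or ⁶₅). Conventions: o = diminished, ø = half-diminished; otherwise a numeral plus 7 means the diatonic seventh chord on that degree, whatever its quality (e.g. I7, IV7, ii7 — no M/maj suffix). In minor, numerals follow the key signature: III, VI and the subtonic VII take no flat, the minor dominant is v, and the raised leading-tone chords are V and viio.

V43/V

Stacked in thirds the chord is G-B-D-F: a dominant seventh chord on G.
G is not a diatonic chord root with this quality in F minor, but it lies a perfect fifth above C (V), so the chord functions as an applied dominant of V.
With D in the bass the chord is in second inversion, so the figured bass is 43.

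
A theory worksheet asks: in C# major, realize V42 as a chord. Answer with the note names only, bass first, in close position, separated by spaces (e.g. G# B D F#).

F# G# B# D#

In C# major, the dominant is G#, and the diatonic chord built there is a dominant seventh chord.
That chord is spelled G#-B#-D#-F#.
The figured bass 42 indicates third inversion, placing the seventh (F#) in the bass: F#-G#-B#-D#.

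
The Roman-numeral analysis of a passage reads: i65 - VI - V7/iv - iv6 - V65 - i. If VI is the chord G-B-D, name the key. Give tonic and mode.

B minor

The chord G is a major triad rooted on G; its label is VI.
If G is scale degree 6 and the mode makes that degree carry a major triad, the tonic is B and the mode is minor.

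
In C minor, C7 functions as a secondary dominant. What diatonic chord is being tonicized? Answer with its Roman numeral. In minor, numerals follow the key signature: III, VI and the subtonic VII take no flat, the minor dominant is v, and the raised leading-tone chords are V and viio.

The chord is a dominant seventh chord on C.
A dominant resolves down a perfect fifth: C → F. In C minor, F is scale degree 4, i.e. iv.

iv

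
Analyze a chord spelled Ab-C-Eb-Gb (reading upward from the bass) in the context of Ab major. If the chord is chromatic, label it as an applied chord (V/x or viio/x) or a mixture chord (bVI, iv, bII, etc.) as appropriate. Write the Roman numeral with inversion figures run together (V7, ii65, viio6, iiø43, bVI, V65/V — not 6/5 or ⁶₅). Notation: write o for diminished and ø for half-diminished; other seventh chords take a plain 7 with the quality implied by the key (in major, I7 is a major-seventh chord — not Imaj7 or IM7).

V7/IV

Stacked in thirds the chord is Ab-C-Eb-Gb: a dominant seventh chord on Ab.
Ab is not a diatonic chord root with this quality in Ab major, but it lies a perfect fifth above Db (IV), so the chord functions as an applied dominant of IV.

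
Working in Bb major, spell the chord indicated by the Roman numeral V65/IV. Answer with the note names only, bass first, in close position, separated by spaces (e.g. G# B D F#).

V65/IV is a secondary dominant — the dominant seventh of IV. IV in Bb major is Eb, so the applied chord's root is Bb, a perfect fifth above.
Building a dominant seventh chord on Bb gives Bb-D-F-Ab.
With the 65 figure the chord is in first inversion; from the bass D upward in close position it reads D-F-Ab-Bb.

D F Ab Bb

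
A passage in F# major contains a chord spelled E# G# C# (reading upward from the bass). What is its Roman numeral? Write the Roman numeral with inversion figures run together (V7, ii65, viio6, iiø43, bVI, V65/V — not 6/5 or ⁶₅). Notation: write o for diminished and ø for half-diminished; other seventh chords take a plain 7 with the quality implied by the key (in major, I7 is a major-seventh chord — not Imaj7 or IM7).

V6

The pitches C#-E#-G# form a major triad rooted on C#.
C# is scale degree 5 in F# major, and a major triad on that degree is written V.
With E# in the bass the chord is in first inversion, so the figured bass is 6.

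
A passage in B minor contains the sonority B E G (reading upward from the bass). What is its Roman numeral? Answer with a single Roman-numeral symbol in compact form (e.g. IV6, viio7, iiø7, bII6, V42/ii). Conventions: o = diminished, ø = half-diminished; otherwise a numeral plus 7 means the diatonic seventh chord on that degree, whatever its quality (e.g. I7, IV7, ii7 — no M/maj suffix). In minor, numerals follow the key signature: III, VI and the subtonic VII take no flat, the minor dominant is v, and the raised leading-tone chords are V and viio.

iv64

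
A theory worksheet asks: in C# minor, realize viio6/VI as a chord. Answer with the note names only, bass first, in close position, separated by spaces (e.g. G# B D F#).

B D G#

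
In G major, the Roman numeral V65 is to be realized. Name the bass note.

F#

V in G major has root D; the chord is D-F#-A-C.
The figure 65 means first inversion — the third is in the bass.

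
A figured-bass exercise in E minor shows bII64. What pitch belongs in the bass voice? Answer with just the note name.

bII in E minor has root F; the chord is F-A-C.
The figure 64 means second inversion — the fifth is in the bass.

C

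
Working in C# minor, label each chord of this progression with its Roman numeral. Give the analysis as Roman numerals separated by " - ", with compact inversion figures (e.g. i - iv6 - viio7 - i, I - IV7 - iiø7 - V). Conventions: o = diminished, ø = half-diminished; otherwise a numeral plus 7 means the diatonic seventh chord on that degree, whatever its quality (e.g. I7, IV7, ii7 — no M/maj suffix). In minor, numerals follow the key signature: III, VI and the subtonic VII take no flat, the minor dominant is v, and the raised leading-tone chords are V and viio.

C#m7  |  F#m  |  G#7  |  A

i7 - iv - V7 - VI

C#m7: minor seventh chord on C# = scale degree 1 → i7.
F#m: minor triad on F# = scale degree 4 → iv.
G#7: dominant seventh chord on G# = scale degree 5 → V7.
A: root A is the submediant; major triad there is VI.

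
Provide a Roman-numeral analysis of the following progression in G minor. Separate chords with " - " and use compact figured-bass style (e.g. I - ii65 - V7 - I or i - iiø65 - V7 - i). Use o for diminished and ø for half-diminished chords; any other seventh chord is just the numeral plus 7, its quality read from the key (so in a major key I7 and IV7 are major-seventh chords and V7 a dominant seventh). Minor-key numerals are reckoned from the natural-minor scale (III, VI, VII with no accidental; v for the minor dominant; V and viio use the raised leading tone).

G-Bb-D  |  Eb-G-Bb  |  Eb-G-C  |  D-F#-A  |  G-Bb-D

G-Bb-D has root G, degree 1 in G minor, so i.
Eb-G-Bb has root Eb, degree 6 in G minor, so VI.
Eb-G-C: root C is the subdominant; minor triad there is iv6.
D-F#-A: root D is the dominant; major triad there is V.
G-Bb-D has root G, degree 1 in G minor, so i.

i - VI - iv6 - V - i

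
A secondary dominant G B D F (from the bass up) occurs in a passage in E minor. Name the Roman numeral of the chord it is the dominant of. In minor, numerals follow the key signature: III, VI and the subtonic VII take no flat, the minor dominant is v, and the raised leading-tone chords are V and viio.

The chord is a dominant seventh chord on G.
A dominant resolves down a perfect fifth: G → C. In E minor, C is scale degree 6, i.e. VI.

VI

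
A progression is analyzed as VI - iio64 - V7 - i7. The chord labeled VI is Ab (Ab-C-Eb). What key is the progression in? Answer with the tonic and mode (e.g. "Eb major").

C minor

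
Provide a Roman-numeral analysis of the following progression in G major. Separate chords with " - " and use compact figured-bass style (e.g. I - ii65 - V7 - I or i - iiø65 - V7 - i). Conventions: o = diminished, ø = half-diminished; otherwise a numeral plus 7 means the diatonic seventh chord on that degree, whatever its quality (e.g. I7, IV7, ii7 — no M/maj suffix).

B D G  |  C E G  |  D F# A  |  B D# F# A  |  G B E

I6 - IV - V - V7/vi - vi6

B-D-G: major triad on G = scale degree 1 → I6.
C-E-G: root C is the subdominant; major triad there is IV.
D-F#-A has root D, degree 5 in G major, so V.
B-D#-F#-A: chromatic; B is V of vi, so V7/vi.
G-B-E has root E, degree 6 in G major, so vi6.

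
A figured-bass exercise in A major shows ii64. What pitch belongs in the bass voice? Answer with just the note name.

F#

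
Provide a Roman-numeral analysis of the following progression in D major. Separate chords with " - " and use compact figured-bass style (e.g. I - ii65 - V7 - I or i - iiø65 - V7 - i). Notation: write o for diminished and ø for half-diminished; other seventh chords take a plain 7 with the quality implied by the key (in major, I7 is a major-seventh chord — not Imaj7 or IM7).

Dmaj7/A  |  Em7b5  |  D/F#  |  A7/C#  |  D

Dmaj7/A: root D is the tonic; major seventh chord there is I43.
Em7b5 is non-diatonic — iiø7, a mixture chord from D minor.
D/F#: major triad on D = scale degree 1 → I6.
A7/C#: root A is the dominant; dominant seventh chord there is V65.
D: root D is the tonic; major triad there is I.

I43 - iiø7 - I6 - V65 - I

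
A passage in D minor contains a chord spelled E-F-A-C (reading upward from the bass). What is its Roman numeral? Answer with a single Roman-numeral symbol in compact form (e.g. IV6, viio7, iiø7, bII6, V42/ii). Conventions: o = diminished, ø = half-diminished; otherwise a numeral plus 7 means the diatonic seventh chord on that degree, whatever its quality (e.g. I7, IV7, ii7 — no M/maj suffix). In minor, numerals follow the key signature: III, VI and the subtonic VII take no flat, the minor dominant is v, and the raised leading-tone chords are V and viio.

III42

Stacked in thirds the chord is F-A-C-E: a major seventh chord on F.
In D minor, F is the mediant; the diatonic major seventh chord there is III7.
With E in the bass the chord is in third inversion, so the figured bass is 42.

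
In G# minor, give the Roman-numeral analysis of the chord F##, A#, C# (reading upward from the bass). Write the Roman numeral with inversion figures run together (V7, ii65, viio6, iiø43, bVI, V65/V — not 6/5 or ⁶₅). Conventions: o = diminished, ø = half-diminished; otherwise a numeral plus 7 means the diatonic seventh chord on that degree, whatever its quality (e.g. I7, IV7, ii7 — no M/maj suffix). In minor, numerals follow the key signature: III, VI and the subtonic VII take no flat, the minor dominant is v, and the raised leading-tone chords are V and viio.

viio

The pitches F##-A#-C# form a diminished triad rooted on F##.
F## is scale degree 7 in G# minor, and a diminished triad on that degree is written viio.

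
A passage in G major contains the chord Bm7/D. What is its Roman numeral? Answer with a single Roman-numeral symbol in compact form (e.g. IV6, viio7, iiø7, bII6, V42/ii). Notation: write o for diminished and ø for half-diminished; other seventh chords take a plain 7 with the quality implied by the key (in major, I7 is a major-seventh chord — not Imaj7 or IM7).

iii65

The pitches B-D-F#-A form a minor seventh chord rooted on B.
B is scale degree 3 in G major, and a minor seventh chord on that degree is written iii7.
With D in the bass the chord is in first inversion, so the figured bass is 65.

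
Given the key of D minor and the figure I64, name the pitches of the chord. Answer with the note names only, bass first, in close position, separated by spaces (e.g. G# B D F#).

A D F#

Scale degree 1 in D minor is D; here the chord built on it is altered to a major triad. I64 is the major tonic (Picardy third), borrowed from the parallel major.
So the chord is D-F#-A, a major triad.
The figured bass 64 indicates second inversion, placing the fifth (A) in the bass: A-D-F#.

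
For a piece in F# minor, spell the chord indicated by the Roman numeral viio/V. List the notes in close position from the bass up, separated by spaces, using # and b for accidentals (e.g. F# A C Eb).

The slash marks an applied leading-tone chord: viio of V. In F# minor, V is C#, so the leading tone to it is B#, a half step below.
Building a diminished triad on B# gives B#-D#-F#.

B# D# F#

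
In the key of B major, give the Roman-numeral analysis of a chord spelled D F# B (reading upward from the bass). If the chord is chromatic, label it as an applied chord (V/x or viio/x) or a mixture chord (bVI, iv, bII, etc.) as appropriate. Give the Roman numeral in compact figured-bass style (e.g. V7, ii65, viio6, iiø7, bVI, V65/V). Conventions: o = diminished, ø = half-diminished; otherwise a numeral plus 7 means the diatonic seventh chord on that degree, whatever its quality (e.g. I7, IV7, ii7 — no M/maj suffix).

The pitches B-D-F# form a minor triad rooted on B.
B is the first degree of B major. This is the minor tonic, borrowed from the parallel minor.
With D in the bass the chord is in first inversion, so the figured bass is 6.

i6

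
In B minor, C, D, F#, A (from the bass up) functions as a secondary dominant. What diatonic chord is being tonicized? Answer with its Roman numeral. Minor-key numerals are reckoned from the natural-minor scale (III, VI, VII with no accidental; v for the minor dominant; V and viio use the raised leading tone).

VI

The chord is a dominant seventh chord on D.
A dominant resolves down a perfect fifth: D → G. In B minor, G is scale degree 6, i.e. VI.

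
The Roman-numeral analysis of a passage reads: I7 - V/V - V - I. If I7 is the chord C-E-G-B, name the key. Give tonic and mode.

C major

The anchor chord is a major seventh chord on C, labeled I7.
If C is scale degree 1 and the mode makes that degree carry a major seventh chord, the tonic is C and the mode is major.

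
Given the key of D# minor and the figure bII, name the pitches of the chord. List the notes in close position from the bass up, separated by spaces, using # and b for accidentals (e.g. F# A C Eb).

E G# B

bII is the Neapolitan chord — a major triad on the lowered second degree. In D# minor that root is E.
So the chord is E-G#-B, a major triad.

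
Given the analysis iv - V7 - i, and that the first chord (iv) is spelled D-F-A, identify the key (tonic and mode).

A minor

iv is given as D-F-A — a minor triad with root D.
If D is scale degree 4 and the mode makes that degree carry a minor triad, the tonic is A and the mode is minor.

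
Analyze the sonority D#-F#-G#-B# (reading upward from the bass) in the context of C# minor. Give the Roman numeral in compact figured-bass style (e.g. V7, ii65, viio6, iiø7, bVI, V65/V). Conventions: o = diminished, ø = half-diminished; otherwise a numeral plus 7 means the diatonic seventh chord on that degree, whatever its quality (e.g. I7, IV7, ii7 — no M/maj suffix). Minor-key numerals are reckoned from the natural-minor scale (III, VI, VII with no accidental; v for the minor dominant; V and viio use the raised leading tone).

Stacked in thirds the chord is G#-B#-D#-F#: a dominant seventh chord on G#.
In C# minor, G# is the dominant; the diatonic dominant seventh chord there is V7.
With D# in the bass the chord is in second inversion, so the figured bass is 43.

V43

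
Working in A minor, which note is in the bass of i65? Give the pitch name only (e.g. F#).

i in A minor has root A; the chord is A-C-E-G.
The figure 65 means first inversion — the third is in the bass.

C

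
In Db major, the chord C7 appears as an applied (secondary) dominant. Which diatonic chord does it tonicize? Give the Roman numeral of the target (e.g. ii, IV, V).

The chord is a dominant seventh chord on C.
A dominant resolves down a perfect fifth: C → F. In Db major, F is scale degree 3, i.e. iii.

iii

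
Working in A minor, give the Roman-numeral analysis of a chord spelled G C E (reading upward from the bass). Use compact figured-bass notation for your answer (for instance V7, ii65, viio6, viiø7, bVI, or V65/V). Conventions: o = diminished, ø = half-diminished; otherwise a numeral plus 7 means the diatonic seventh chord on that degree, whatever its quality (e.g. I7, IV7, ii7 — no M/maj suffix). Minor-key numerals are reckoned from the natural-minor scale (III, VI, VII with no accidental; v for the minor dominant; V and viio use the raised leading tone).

Stacked in thirds the chord is C-E-G: a major triad on C.
C is scale degree 3 in A minor, and a major triad on that degree is written III.
With G in the bass the chord is in second inversion, so the figured bass is 64.

III64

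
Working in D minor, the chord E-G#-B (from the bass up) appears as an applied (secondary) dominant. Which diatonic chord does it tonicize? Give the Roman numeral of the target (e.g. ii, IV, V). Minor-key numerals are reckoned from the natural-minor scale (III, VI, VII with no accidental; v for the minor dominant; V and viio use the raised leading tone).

V

The chord is a major triad on E.
A dominant resolves down a perfect fifth: E → A. In D minor, A is scale degree 5, i.e. V.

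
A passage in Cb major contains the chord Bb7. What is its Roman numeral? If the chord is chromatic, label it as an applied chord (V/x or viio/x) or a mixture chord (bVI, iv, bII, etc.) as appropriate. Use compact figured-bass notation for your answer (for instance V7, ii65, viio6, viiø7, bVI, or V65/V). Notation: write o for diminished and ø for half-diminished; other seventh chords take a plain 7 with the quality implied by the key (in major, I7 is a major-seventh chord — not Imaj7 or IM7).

The pitches Bb-D-F-Ab form a dominant seventh chord rooted on Bb.
Bb is not a diatonic chord root with this quality in Cb major, but it lies a perfect fifth above Eb (iii), so the chord functions as an applied dominant of iii.

V7/iii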